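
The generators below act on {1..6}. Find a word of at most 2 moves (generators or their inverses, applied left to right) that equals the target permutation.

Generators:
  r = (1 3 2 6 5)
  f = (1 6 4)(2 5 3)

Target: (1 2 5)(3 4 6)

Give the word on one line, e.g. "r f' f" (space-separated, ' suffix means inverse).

r' f'

  after r': (1 5 6 2 3)
  after f': (1 2 5)(3 4 6)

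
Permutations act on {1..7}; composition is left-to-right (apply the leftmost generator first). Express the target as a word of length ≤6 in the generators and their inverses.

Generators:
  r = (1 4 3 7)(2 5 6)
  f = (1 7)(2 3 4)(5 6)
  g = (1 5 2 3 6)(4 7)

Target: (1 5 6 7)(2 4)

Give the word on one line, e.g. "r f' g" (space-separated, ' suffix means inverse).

  after r: (1 4 3 7)(2 5 6)
  after f: (1 2 6 3)
  after r: (1 5 6 7)(3 4)
  after f: (1 6)(2 3)
  after f: (1 5 6 7)(2 4)

r f r f f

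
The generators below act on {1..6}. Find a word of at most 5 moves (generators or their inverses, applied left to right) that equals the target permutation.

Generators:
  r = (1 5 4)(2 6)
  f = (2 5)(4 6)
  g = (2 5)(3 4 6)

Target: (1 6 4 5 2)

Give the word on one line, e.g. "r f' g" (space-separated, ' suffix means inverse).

  after r: (1 5 4)(2 6)
  after f': (1 2 4)(5 6)
  after r: (1 6 4 5 2)

r f' r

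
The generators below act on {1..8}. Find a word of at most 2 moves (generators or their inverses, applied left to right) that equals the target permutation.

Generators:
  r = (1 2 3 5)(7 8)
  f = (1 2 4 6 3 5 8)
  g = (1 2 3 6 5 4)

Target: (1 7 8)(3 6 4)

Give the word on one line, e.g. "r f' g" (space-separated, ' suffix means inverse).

f' r

  after f': (1 8 5 3 6 4 2)
  after r: (1 7 8)(3 6 4)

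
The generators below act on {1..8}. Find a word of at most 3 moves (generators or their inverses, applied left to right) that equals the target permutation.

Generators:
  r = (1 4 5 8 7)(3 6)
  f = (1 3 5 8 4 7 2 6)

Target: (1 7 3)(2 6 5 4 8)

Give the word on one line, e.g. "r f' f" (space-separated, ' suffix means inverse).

  after r: (1 4 5 8 7)(3 6)
  after f: (1 7 3)(2 6 5 4 8)

r f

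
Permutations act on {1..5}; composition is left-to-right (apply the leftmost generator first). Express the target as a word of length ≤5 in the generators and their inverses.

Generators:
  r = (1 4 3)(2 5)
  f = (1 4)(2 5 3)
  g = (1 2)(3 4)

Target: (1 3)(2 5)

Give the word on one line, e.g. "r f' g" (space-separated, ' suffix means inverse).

  after r': (1 3 4)(2 5)
  after f: (1 2 3)
  after f: (1 5 3 4)
  after f: (1 3)(2 5)

r' f f f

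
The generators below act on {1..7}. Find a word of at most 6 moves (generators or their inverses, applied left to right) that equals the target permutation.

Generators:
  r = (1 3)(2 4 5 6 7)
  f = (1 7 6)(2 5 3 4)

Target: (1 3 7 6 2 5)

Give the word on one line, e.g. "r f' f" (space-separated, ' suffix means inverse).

f f r' r' f'

  after f: (1 7 6)(2 5 3 4)
  after f: (1 6 7)(2 3)(4 5)
  after r': (1 5 2)(3 7)
  after r': (1 4 2 3 6 5 7)
  after f': (1 3 7 6 2 5)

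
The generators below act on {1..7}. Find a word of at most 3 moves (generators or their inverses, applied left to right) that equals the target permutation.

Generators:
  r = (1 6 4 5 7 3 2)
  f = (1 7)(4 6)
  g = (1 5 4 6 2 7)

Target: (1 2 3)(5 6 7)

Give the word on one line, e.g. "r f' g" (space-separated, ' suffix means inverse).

  after r': (1 2 3 7 5 4 6)
  after f': (1 2 3)(5 6 7)

r' f'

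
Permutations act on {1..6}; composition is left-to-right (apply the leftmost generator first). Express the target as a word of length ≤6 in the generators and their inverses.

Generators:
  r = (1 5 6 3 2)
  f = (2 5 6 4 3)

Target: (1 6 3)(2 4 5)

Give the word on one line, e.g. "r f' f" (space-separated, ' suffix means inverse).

r' r' f r' r'

  after r': (1 2 3 6 5)
  after r': (1 3 5 2 6)
  after f: (1 2 4 3 6)
  after r': (1 3 5)(2 4 6)
  after r': (1 6 3)(2 4 5)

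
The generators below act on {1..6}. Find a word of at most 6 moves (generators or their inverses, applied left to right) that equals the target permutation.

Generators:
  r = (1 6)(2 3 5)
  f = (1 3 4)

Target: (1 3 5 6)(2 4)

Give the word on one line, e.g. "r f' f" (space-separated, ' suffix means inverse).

r' f f r' f

  after r': (1 6)(2 5 3)
  after f: (1 6 3 2 5 4)
  after f: (1 6 4 3 2 5)
  after r': (2 3 5 6 4)
  after f: (1 3 5 6)(2 4)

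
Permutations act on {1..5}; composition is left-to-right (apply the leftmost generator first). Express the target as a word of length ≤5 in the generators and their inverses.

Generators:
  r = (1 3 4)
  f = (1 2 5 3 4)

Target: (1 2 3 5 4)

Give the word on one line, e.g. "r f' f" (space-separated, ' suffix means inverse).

  after r': (1 4 3)
  after f: (2 5 3)
  after f: (1 2 3 5 4)

r' f f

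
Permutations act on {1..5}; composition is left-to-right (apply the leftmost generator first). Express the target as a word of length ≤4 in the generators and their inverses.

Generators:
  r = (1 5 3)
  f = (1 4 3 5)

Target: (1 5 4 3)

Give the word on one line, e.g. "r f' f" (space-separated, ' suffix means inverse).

r f' r'

  after r: (1 5 3)
  after f': (1 3 5 4)
  after r': (1 5 4 3)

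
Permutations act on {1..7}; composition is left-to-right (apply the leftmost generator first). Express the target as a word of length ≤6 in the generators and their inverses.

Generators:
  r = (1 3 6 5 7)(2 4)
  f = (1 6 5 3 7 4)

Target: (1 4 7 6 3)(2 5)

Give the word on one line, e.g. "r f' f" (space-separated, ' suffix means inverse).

r' f r f r'

  after r': (1 7 5 6 3)(2 4)
  after f: (1 4 2)(3 6 7)
  after r: (1 2 3 5 7 6)
  after f: (1 2 7 5 4)
  after r': (1 4 7 6 3)(2 5)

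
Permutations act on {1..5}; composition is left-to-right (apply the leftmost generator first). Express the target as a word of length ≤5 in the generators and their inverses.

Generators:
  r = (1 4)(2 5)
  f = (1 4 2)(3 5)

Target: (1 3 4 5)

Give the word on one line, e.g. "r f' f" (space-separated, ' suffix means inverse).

  after f: (1 4 2)(3 5)
  after r': (2 4 5 3)
  after f': (1 2)(3 4)
  after r: (1 5 2 4 3)
  after f: (1 3 4 5)

f r' f' r f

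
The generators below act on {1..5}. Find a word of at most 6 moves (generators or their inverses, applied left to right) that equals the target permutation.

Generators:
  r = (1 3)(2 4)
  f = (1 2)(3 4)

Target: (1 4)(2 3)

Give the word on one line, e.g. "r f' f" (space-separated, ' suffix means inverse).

  after r': (1 3)(2 4)
  after f: (1 4)(2 3)
  after r': (1 2)(3 4)
  after r': (1 4)(2 3)

r' f r' r'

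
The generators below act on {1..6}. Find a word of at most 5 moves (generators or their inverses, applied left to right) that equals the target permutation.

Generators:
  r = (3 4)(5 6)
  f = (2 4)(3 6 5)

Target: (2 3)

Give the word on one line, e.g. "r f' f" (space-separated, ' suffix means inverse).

r f f f r'

  after r: (3 4)(5 6)
  after f: (2 4 6 3)
  after f: (3 4 5)
  after f: (2 4 3)(5 6)
  after r': (2 3)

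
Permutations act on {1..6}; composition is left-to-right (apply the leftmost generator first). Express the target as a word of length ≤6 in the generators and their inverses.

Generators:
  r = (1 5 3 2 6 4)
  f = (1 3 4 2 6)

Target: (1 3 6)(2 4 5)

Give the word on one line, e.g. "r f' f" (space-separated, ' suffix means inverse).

  after r': (1 4 6 2 3 5)
  after r': (1 6 3)(2 5 4)
  after r': (1 2)(3 4)(5 6)
  after r': (1 3 6)(2 4 5)

r' r' r' r'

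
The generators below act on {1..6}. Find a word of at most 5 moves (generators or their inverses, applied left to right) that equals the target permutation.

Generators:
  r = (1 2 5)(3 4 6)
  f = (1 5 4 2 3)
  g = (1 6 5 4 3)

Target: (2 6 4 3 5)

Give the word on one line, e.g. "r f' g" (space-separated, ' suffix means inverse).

r g g r'

  after r: (1 2 5)(3 4 6)
  after g: (1 2 4 5 6)
  after g: (1 2 3)
  after r': (2 6 4 3 5)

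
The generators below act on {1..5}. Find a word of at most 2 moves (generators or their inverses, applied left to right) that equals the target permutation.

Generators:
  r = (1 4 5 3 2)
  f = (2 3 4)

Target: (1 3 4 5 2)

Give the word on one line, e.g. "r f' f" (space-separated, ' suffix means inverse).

  after r: (1 4 5 3 2)
  after f': (1 3 4 5 2)

r f'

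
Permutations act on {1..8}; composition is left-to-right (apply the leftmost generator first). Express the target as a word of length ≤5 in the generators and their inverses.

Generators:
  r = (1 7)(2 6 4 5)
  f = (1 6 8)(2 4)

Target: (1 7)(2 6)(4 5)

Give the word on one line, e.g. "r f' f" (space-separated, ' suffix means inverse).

f f f r'

  after f: (1 6 8)(2 4)
  after f: (1 8 6)
  after f: (2 4)
  after r': (1 7)(2 6)(4 5)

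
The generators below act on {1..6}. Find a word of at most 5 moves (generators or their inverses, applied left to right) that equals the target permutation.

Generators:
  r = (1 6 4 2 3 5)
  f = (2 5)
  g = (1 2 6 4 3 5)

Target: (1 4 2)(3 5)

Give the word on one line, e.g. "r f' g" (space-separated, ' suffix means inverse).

g' f' g f r

  after g': (1 5 3 4 6 2)
  after f': (1 2)(3 4 6 5)
  after g: (1 6)
  after f: (1 6)(2 5)
  after r: (1 4 2)(3 5)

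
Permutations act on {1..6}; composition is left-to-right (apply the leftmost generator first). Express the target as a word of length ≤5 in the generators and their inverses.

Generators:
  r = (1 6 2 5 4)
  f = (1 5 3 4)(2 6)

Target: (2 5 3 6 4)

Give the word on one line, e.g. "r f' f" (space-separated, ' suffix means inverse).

  after f: (1 5 3 4)(2 6)
  after r: (1 4 6 5 3)
  after f: (2 6 3 5 4)
  after r': (1 4 6 3 2)
  after f: (2 5 3 6 4)

f r f r' f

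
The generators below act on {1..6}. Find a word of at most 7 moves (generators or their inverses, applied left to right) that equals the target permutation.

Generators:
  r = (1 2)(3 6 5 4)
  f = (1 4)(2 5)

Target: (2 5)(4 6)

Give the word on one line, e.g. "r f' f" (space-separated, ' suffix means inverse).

  after f': (1 4)(2 5)
  after r: (1 3 6 5)(2 4)
  after f: (1 3 6 2)(4 5)
  after r': (1 4 6)
  after f: (2 5)(4 6)

f' r f r' f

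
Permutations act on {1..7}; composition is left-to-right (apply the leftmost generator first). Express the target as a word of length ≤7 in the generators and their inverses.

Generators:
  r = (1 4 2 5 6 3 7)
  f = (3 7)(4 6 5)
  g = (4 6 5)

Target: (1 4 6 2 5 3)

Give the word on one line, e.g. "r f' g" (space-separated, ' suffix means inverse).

g' g' f' g' r

  after g': (4 5 6)
  after g': (4 6 5)
  after f': (3 7)
  after g': (3 7)(4 5 6)
  after r: (1 4 6 2 5 3)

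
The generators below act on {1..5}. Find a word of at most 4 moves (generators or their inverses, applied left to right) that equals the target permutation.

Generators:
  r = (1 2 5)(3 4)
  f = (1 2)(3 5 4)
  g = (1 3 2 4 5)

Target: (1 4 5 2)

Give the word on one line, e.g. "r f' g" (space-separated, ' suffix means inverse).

r' f' f'

  after r': (1 5 2)(3 4)
  after f': (1 3 5)
  after f': (1 4 5 2)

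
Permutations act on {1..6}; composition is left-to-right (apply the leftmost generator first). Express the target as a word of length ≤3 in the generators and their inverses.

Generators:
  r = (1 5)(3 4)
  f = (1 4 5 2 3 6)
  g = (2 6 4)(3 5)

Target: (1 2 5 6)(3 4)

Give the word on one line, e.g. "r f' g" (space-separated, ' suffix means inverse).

f g

  after f: (1 4 5 2 3 6)
  after g: (1 2 5 6)(3 4)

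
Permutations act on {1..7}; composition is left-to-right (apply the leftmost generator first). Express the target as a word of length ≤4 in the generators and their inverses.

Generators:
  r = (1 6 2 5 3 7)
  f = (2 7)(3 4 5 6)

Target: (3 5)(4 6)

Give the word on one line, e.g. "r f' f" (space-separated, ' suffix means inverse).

  after f: (2 7)(3 4 5 6)
  after f: (3 5)(4 6)

f f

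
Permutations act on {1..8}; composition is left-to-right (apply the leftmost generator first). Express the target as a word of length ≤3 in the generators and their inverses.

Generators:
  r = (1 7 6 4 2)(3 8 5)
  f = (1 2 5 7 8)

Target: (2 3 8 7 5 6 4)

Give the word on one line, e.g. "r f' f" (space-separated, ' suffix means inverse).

f r

  after f: (1 2 5 7 8)
  after r: (2 3 8 7 5 6 4)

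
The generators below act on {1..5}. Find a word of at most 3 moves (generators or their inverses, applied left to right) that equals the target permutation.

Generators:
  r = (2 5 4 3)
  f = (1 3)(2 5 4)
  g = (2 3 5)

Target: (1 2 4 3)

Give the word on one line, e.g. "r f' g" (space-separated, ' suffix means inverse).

f' g'

  after f': (1 3)(2 4 5)
  after g': (1 2 4 3)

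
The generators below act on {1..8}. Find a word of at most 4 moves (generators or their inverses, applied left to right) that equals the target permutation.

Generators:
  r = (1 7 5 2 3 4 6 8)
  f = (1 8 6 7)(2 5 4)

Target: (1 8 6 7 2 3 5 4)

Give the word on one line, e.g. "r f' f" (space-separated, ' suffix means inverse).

f' r' f

  after f': (1 7 6 8)(2 4 5)
  after r': (2 3)(4 7)
  after f: (1 8 6 7 2 3 5 4)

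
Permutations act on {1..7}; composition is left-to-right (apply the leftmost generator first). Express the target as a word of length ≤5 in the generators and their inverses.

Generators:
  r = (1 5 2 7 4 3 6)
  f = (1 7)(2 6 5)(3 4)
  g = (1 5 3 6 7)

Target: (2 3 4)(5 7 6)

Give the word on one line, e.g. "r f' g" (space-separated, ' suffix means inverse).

r g' f g

  after r: (1 5 2 7 4 3 6)
  after g': (2 6 7 4 5)
  after f: (1 7 3 4 2 5 6)
  after g: (2 3 4)(5 7 6)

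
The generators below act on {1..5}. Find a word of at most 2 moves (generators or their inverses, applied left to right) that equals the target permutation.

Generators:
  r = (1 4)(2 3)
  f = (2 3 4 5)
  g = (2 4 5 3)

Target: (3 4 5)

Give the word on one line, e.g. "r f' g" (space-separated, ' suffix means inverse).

g' f'

  after g': (2 3 5 4)
  after f': (3 4 5)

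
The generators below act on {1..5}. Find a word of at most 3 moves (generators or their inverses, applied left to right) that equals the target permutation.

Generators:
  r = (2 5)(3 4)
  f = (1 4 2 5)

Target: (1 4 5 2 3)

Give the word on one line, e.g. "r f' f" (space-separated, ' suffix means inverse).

f' r f'

  after f': (1 5 2 4)
  after r: (1 2 3 4)
  after f': (1 4 5 2 3)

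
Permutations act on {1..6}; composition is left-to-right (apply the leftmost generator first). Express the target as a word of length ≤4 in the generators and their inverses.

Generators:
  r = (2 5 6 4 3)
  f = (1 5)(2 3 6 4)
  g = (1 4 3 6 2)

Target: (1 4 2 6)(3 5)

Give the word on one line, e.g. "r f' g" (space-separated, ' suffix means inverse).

g r' g' g'

  after g: (1 4 3 6 2)
  after r': (1 6 3 5 2)
  after g': (1 3 5 6 4)
  after g': (1 4 2 6)(3 5)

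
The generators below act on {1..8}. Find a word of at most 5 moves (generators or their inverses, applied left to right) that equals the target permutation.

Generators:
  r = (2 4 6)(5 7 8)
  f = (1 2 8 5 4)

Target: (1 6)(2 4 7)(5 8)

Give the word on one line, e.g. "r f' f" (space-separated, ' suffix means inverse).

  after r': (2 6 4)(5 8 7)
  after f: (1 2 6)(4 8 7)
  after r': (1 6)(2 4 7)(5 8)

r' f r'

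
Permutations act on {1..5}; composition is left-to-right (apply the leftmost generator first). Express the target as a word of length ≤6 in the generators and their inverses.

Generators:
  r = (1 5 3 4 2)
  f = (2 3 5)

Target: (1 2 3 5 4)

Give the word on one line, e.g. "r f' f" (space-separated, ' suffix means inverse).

  after r': (1 2 4 3 5)
  after r': (1 4 5 2 3)
  after f': (1 4 3)
  after f': (1 4 2 5 3)
  after r: (1 2 3 5 4)

r' r' f' f' r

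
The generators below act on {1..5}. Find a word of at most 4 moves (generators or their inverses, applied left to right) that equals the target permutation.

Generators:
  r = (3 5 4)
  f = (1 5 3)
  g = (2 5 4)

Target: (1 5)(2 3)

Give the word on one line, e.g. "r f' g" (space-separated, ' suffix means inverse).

f' g' r

  after f': (1 3 5)
  after g': (1 3 2 4 5)
  after r: (1 5)(2 3)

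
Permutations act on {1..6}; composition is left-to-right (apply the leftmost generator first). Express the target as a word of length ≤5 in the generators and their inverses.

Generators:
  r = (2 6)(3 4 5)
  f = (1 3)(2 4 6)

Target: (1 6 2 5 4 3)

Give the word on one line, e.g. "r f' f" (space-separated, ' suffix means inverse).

r' f' r' r' f

  after r': (2 6)(3 5 4)
  after f': (1 3 5 2 4)
  after r': (1 5 6 2 3 4)
  after r': (1 4)(2 5)
  after f: (1 6 2 5 4 3)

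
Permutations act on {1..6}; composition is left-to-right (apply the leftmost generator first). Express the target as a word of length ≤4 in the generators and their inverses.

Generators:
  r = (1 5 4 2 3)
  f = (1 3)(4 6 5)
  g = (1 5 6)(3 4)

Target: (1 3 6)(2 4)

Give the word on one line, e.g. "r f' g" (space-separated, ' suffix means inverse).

  after g': (1 6 5)(3 4)
  after g': (1 5 6)
  after r: (1 4 2 3)(5 6)
  after g': (1 3 6)(2 4)

g' g' r g'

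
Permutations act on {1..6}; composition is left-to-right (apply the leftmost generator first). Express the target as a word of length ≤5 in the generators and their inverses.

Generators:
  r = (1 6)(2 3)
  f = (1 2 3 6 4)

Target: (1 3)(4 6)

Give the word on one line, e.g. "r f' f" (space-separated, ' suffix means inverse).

f r' r' r'

  after f: (1 2 3 6 4)
  after r': (1 3)(4 6)
  after r': (1 2 3 6 4)
  after r': (1 3)(4 6)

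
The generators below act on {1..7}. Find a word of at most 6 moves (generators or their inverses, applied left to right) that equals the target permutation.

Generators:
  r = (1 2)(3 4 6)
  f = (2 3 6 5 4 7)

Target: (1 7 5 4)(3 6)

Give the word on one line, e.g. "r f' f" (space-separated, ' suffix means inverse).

  after f: (2 3 6 5 4 7)
  after f: (2 6 4)(3 5 7)
  after r: (1 2 3 5 7 4)
  after f': (1 7 5 4)(3 6)

f f r f'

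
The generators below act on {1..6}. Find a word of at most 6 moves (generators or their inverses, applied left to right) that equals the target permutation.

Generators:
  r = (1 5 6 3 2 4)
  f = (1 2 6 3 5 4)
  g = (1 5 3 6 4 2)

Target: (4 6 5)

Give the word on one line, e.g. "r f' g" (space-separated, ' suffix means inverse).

  after r: (1 5 6 3 2 4)
  after f: (1 4 2)(3 6 5)
  after r': (1 2 4 3 5 6)
  after g: (4 6 5)

r f r' g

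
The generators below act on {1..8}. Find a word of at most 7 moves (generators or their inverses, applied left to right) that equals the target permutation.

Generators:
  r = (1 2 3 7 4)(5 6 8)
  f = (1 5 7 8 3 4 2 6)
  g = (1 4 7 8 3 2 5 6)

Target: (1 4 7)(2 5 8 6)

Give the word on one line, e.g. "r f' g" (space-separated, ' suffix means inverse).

  after g: (1 4 7 8 3 2 5 6)
  after g: (1 7 3 5)(2 6 4 8)
  after g: (1 8 5 4 3 6 7 2)
  after f': (1 7 4 8)(2 6 5 3)
  after g': (1 4 7)(2 5 8 6)

g g g f' g'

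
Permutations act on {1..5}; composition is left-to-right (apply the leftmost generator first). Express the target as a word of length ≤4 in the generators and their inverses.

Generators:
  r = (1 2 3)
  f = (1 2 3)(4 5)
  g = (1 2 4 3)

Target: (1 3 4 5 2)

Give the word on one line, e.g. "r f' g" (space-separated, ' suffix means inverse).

f' g r'

  after f': (1 3 2)(4 5)
  after g: (3 4 5)
  after r': (1 3 4 5 2)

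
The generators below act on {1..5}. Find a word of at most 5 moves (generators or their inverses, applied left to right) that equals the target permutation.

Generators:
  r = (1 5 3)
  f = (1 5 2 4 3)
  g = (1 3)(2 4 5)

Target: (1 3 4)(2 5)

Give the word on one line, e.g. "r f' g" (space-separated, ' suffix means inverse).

f' r f' r g

  after f': (1 3 4 2 5)
  after r: (2 3 4)
  after f': (1 3 2 4 5)
  after r: (2 4 3)
  after g: (1 3 4)(2 5)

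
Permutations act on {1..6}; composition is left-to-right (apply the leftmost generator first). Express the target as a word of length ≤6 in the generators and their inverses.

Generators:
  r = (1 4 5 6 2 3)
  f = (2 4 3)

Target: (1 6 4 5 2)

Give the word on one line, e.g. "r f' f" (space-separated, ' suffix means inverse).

  after f: (2 4 3)
  after f: (2 3 4)
  after r': (1 3)(4 6 5)
  after f: (1 2 4 6 5 3)
  after r': (1 6 4 5 2)

f f r' f r'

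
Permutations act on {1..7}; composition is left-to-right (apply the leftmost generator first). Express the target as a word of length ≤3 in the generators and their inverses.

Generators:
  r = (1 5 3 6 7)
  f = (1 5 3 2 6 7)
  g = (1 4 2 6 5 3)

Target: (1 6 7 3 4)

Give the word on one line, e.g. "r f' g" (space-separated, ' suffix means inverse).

f g'

  after f: (1 5 3 2 6 7)
  after g': (1 6 7 3 4)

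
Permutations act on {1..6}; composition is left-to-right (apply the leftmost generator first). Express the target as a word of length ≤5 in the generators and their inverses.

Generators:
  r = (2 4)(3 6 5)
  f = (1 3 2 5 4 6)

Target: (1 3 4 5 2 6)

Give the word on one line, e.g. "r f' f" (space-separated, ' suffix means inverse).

r' f' r'

  after r': (2 4)(3 5 6)
  after f': (1 6)(2 5 4 3)
  after r': (1 3 4 5 2 6)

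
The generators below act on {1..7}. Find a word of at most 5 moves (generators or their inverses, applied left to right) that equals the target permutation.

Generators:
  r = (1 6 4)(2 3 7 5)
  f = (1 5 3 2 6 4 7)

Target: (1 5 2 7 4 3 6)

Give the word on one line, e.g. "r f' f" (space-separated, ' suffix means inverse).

  after r: (1 6 4)(2 3 7 5)
  after f': (1 2 5 3 4 7)
  after r': (1 5 2 7 4 3 6)

r f' r'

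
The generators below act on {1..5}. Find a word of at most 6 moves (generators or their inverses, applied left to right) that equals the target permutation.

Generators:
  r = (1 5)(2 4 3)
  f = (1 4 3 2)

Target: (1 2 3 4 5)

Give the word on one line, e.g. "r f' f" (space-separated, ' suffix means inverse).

  after f': (1 2 3 4)
  after r: (1 4 5)
  after r: (1 3 2 4)
  after r: (1 2 3 4 5)

f' r r r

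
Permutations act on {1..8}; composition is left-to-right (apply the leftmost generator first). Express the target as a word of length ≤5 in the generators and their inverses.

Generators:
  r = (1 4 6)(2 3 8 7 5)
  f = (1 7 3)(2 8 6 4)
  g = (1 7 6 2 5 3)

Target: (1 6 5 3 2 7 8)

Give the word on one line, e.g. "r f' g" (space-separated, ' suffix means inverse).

  after r: (1 4 6)(2 3 8 7 5)
  after f: (1 2)(3 6 7 5 8)
  after f: (1 8)(2 7 5 6 3 4)
  after g': (1 8 3 4 6 5 7 2)
  after f: (1 6 5 3 2 7 8)

r f f g' f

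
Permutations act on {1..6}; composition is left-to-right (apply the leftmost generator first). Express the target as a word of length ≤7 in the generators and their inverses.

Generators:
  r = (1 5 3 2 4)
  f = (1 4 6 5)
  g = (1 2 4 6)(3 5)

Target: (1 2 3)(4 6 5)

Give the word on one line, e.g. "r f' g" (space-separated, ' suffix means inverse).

  after f': (1 5 6 4)
  after r': (2 3 5 6)
  after f': (1 5 4)(2 3 6)
  after r': (2 5)(3 6)
  after g: (1 2 3)(4 6 5)

f' r' f' r' g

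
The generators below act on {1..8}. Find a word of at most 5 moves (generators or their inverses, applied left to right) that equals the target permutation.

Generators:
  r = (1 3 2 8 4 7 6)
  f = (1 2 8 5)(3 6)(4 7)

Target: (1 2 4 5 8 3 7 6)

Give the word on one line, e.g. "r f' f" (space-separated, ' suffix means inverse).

  after r: (1 3 2 8 4 7 6)
  after r: (1 2 4 6 3 8 7)
  after r: (1 8 6 2 7 3 4)
  after f': (1 2 4 5 8 3 7 6)

r r r f'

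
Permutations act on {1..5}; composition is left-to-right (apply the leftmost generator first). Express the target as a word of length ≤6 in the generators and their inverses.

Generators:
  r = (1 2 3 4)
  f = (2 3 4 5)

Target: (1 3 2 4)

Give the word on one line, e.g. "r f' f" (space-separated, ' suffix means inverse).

r' f r f f

  after r': (1 4 3 2)
  after f: (1 5 2)
  after r: (1 5 3 4)
  after f: (1 2 3 5 4)
  after f: (1 3 2 4)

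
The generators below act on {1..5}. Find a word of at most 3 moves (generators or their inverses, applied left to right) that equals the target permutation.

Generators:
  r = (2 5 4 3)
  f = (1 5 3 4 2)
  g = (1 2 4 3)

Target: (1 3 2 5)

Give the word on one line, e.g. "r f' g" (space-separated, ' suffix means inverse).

f' r'

  after f': (1 2 4 3 5)
  after r': (1 3 2 5)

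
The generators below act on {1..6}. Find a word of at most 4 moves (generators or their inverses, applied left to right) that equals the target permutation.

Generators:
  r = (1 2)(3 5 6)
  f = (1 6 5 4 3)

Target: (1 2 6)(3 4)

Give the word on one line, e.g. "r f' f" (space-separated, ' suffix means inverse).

  after r: (1 2)(3 5 6)
  after f: (1 2 6)(3 4)

r f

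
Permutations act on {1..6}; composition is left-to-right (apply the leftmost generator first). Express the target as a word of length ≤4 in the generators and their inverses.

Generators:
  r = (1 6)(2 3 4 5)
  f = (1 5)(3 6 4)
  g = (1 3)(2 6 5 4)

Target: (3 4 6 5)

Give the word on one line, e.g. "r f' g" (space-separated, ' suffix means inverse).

g' f r'

  after g': (1 3)(2 4 5 6)
  after f: (1 6 2 3 5 4)
  after r': (3 4 6 5)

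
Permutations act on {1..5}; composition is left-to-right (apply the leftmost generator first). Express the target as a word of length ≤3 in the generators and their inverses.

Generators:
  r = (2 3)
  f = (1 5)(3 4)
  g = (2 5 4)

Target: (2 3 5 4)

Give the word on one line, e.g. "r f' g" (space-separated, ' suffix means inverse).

r g

  after r: (2 3)
  after g: (2 3 5 4)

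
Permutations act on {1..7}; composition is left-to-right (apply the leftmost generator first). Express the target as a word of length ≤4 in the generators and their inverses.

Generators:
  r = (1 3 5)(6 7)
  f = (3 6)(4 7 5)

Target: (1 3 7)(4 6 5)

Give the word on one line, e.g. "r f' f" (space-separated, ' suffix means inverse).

f r

  after f: (3 6)(4 7 5)
  after r: (1 3 7)(4 6 5)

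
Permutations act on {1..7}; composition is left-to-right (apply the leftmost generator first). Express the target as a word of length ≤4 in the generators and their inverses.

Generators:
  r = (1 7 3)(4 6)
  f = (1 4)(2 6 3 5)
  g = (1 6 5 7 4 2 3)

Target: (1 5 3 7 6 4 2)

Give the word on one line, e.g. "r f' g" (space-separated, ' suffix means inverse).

f' g g f

  after f': (1 4)(2 5 3 6)
  after g: (1 2 7 4 6 3 5)
  after g: (1 3 7 2 4 5 6)
  after f: (1 5 3 7 6 4 2)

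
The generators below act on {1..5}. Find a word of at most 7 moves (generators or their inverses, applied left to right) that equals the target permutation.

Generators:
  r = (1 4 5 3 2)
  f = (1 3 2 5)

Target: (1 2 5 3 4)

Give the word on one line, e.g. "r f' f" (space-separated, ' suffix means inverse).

  after f: (1 3 2 5)
  after f: (1 2)(3 5)
  after f: (1 5 2 3)
  after r: (1 3 4 5)
  after f: (1 2 5 3 4)

f f f r f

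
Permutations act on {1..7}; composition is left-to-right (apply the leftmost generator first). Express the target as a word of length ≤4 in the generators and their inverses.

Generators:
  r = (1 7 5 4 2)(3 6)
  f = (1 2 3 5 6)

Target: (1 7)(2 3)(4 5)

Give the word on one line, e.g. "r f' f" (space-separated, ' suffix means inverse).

  after r: (1 7 5 4 2)(3 6)
  after f: (1 7 6 5 4 3)
  after f: (1 7)(2 3)(4 5)

r f f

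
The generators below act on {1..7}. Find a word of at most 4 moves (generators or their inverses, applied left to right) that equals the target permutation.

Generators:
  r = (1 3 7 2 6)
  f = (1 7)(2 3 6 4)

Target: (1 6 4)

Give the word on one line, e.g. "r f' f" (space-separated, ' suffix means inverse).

  after f: (1 7)(2 3 6 4)
  after r: (1 2 7 3)(4 6)
  after r: (1 6 4)

f r r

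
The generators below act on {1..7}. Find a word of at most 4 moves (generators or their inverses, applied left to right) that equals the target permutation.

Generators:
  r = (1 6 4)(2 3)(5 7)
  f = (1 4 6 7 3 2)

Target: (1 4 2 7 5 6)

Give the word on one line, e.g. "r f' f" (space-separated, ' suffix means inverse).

  after r: (1 6 4)(2 3)(5 7)
  after f': (1 4 2 7 5 6)

r f'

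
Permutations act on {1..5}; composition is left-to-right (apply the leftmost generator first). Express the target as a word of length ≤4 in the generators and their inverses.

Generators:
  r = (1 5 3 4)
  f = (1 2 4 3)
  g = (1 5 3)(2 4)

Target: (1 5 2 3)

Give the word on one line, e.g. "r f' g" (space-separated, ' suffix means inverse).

  after r: (1 5 3 4)
  after f': (1 5 4 3 2)
  after f': (1 5 2 3)

r f' f'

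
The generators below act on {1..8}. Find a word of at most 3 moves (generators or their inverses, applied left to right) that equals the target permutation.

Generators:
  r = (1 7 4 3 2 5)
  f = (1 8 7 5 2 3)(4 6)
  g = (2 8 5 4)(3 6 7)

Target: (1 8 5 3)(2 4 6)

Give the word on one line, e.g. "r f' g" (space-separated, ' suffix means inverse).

  after r': (1 5 2 3 4 7)
  after g': (1 8 2 7)(3 5 4 6)
  after r: (1 8 5 3)(2 4 6)

r' g' r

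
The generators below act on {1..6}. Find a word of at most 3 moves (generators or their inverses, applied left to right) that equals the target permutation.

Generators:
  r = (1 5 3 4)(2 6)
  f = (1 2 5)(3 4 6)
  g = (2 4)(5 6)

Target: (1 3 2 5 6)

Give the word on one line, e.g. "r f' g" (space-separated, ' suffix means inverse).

  after f': (1 5 2)(3 6 4)
  after r: (1 3 2 5 6)

f' r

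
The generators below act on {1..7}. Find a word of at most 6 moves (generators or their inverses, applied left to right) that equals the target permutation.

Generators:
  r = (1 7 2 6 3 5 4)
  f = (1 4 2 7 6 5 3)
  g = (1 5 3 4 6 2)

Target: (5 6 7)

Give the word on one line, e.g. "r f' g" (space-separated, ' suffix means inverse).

f' r r f'

  after f': (1 3 5 6 7 2 4)
  after r: (1 5 3 4 7 6 2)
  after r: (1 4 2 7 3)
  after f': (5 6 7)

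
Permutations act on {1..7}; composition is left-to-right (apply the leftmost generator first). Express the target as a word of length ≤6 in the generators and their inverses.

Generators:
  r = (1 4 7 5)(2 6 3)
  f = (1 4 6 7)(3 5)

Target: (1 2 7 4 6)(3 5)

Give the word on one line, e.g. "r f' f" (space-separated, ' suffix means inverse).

r f r r f'

  after r: (1 4 7 5)(2 6 3)
  after f: (1 6 5 4)(2 7 3)
  after r: (1 3 6)(2 5 7)
  after r: (1 2)(4 7 6)
  after f': (1 2 7 4 6)(3 5)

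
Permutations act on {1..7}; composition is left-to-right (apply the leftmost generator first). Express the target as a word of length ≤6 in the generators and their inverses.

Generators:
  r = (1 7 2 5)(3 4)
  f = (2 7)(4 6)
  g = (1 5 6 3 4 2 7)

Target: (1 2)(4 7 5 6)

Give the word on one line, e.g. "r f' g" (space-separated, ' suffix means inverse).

g r' f f

  after g: (1 5 6 3 4 2 7)
  after r': (1 2)(4 7 5 6)
  after f: (1 7 5 4 2)
  after f: (1 2)(4 7 5 6)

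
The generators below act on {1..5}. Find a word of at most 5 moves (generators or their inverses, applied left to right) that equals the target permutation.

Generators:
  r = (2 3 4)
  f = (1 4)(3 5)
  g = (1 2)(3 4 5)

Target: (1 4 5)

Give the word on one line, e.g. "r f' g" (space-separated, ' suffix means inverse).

f g r g'

  after f: (1 4)(3 5)
  after g: (1 5 4 2)
  after r: (1 5 2)(3 4)
  after g': (1 4 5)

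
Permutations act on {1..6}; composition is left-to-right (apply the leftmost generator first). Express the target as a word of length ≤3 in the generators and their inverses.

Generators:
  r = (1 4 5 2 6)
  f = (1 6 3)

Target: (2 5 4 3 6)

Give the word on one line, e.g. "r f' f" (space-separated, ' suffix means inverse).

r' f'

  after r': (1 6 2 5 4)
  after f': (2 5 4 3 6)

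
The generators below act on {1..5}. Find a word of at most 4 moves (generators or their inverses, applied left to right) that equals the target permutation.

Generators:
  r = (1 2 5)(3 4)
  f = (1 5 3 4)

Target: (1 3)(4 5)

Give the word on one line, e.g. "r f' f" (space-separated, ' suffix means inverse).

f f

  after f: (1 5 3 4)
  after f: (1 3)(4 5)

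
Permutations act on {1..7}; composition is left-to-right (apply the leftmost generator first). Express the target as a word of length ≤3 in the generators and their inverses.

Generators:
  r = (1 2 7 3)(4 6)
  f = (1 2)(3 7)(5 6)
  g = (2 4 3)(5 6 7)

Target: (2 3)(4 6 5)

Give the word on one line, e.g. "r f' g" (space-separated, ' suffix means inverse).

f r'

  after f: (1 2)(3 7)(5 6)
  after r': (2 3)(4 6 5)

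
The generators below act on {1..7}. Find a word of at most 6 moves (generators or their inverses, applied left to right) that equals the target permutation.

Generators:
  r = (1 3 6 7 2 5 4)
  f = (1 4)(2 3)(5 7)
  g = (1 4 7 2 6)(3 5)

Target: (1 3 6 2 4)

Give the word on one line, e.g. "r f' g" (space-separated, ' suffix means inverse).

g r g' g' f'

  after g: (1 4 7 2 6)(3 5)
  after r: (2 7 5 6 3 4)
  after g': (1 6 5 2 4 7 3)
  after g': (1 2)(3 6)(5 7)
  after f': (1 3 6 2 4)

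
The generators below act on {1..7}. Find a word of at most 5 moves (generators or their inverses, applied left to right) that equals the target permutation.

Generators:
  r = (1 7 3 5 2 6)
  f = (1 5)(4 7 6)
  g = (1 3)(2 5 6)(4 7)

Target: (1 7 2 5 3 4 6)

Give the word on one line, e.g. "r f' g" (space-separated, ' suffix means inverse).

g' r' f' g

  after g': (1 3)(2 6 5)(4 7)
  after r': (1 7 4)(3 6)
  after f': (1 4 5)(3 7 6)
  after g: (1 7 2 5 3 4 6)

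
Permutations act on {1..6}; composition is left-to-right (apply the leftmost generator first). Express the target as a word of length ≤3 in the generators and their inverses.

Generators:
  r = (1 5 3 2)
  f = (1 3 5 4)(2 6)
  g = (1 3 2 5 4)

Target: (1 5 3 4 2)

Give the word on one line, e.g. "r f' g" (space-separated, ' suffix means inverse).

  after g': (1 4 5 2 3)
  after g': (1 5 3 4 2)

g' g'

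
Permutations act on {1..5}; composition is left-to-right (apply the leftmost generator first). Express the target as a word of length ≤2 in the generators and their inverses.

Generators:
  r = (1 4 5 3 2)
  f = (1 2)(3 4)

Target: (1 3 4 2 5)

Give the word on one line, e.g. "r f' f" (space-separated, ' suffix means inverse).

  after r': (1 2 3 5 4)
  after r': (1 3 4 2 5)

r' r'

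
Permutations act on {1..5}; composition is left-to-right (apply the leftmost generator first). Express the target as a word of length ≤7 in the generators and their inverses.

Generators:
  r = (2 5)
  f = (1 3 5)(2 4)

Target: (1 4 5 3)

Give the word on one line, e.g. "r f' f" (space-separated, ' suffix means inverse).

f' r' f f f

  after f': (1 5 3)(2 4)
  after r': (1 2 4 5 3)
  after f: (1 4)
  after f: (1 2 4 3 5)
  after f: (1 4 5 3)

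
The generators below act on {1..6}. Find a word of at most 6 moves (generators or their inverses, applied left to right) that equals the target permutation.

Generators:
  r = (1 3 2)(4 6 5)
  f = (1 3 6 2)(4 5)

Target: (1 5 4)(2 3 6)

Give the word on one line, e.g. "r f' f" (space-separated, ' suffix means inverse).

  after f': (1 2 6 3)(4 5)
  after f': (1 6)(2 3)
  after r: (1 5 4 6 3)
  after f': (1 4 3 2 6)
  after f': (1 5 4)(2 3 6)

f' f' r f' f'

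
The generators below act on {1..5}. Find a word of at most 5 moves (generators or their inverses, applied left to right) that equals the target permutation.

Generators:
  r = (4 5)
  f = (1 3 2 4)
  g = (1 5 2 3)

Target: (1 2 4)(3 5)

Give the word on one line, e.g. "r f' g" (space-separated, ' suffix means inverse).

f' g f'

  after f': (1 4 2 3)
  after g: (1 4 3 5 2)
  after f': (1 2 4)(3 5)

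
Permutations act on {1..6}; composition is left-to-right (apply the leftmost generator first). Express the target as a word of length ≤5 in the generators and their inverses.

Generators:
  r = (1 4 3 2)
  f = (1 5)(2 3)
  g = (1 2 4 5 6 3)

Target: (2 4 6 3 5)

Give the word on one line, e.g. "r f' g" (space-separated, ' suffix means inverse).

  after g': (1 3 6 5 4 2)
  after f: (1 2 5 4 3 6)
  after g': (2 4 6 3 5)
  after f: (1 5 3)(2 4 6)
  after f: (2 4 6 3 5)

g' f g' f f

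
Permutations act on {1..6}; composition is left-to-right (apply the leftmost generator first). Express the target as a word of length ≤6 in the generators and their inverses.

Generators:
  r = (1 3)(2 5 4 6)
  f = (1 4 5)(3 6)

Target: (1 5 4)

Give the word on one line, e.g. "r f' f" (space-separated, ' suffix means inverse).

  after f': (1 5 4)(3 6)
  after f': (1 4 5)
  after f': (3 6)
  after f': (1 5 4)

f' f' f' f'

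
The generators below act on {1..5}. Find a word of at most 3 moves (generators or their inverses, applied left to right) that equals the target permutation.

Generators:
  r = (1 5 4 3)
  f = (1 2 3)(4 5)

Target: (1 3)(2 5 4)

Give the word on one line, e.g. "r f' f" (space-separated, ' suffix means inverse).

r f' r

  after r: (1 5 4 3)
  after f': (1 4 2)
  after r: (1 3)(2 5 4)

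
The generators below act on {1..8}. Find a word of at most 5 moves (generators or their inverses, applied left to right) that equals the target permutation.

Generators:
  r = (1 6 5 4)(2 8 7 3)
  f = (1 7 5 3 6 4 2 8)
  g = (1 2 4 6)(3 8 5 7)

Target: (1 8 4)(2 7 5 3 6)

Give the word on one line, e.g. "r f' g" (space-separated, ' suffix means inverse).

  after r: (1 6 5 4)(2 8 7 3)
  after f: (1 4 7 6 3 8 5 2)
  after r: (2 6)(3 7 5 8 4)
  after g: (1 2)(4 8 6)
  after f: (1 8 4)(2 7 5 3 6)

r f r g f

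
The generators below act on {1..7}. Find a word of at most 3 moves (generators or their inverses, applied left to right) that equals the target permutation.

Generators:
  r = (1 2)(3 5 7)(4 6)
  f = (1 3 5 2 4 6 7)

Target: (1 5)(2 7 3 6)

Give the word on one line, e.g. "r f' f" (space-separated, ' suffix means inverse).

  after r': (1 2)(3 7 5)(4 6)
  after f': (1 5)(2 7 3 6)

r' f'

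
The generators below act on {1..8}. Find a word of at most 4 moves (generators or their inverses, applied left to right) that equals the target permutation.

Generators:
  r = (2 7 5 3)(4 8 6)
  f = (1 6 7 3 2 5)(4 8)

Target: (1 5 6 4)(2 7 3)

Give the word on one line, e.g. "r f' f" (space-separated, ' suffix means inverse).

  after r': (2 3 5 7)(4 6 8)
  after f': (1 5 6 4)(2 7 3)

r' f'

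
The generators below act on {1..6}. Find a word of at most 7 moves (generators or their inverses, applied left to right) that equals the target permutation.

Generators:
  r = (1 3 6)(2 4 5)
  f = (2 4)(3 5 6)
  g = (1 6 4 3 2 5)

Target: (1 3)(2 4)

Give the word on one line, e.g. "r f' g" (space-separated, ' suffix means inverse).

  after r: (1 3 6)(2 4 5)
  after g: (1 2 3 4)
  after r': (1 5 4 6 3 2)
  after r': (1 4 3 5 2 6)
  after g: (1 3)(2 4)

r g r' r' g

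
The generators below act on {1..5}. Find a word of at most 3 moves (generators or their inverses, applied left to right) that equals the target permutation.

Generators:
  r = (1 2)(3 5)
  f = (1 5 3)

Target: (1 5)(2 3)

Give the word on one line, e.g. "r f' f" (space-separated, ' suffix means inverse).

  after f: (1 5 3)
  after r: (1 3 2)
  after f': (1 5)(2 3)

f r f'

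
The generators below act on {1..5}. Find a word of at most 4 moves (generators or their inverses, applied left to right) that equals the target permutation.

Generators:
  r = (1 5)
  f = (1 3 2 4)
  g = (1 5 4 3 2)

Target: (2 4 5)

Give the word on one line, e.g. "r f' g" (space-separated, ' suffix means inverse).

  after g': (1 2 3 4 5)
  after f: (1 4 5 3)
  after f: (2 4 5)

g' f f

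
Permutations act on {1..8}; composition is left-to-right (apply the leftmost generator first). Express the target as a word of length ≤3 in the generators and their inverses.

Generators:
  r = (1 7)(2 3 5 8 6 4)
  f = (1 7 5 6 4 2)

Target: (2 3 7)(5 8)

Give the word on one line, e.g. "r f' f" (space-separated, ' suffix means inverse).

r f'

  after r: (1 7)(2 3 5 8 6 4)
  after f': (2 3 7)(5 8)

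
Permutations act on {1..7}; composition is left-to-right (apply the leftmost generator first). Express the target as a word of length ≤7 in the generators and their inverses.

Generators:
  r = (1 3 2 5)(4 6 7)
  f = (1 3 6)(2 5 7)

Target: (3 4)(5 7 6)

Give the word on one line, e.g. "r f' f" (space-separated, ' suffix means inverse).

  after r': (1 5 2 3)(4 7 6)
  after r': (1 2)(3 5)(4 6 7)
  after f': (1 7 4 3 2 6 5)
  after f': (1 5 6 2 3 7 4)
  after r: (3 4)(5 7 6)

r' r' f' f' r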